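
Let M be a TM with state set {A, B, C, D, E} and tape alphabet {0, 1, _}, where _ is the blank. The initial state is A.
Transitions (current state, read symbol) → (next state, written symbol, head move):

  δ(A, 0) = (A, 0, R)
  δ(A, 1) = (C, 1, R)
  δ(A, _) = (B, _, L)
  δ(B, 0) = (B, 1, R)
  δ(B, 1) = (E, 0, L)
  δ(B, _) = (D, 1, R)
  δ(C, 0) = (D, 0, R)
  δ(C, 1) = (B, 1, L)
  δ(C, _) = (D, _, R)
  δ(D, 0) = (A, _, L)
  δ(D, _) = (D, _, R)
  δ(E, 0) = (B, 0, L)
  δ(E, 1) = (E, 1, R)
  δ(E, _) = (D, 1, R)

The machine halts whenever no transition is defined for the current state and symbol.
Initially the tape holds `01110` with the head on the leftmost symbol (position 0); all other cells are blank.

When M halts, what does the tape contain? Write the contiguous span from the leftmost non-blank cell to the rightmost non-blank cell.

state=A head=0 tape=__[0]1110   (A,0)→(A,0,R)
state=A head=1 tape=__0[1]110   (A,1)→(C,1,R)
state=C head=2 tape=__01[1]10   (C,1)→(B,1,L)
state=B head=1 tape=__0[1]110   (B,1)→(E,0,L)
state=E head=0 tape=__[0]0110   (E,0)→(B,0,L)
state=B head=-1 tape=_[_]00110   (B,_)→(D,1,R)
state=D head=0 tape=_1[0]0110   (D,0)→(A,_,L)
state=A head=-1 tape=_[1]_0110   (A,1)→(C,1,R)
state=C head=0 tape=_1[_]0110   (C,_)→(D,_,R)
state=D head=1 tape=_1_[0]110   (D,0)→(A,_,L)
state=A head=0 tape=_1[_]_110   (A,_)→(B,_,L)
state=B head=-1 tape=_[1]__110   (B,1)→(E,0,L)
state=E head=-2 tape=[_]0__110   (E,_)→(D,1,R)
state=D head=-1 tape=1[0]__110   (D,0)→(A,_,L)
state=A head=-2 tape=[1]___110   (A,1)→(C,1,R)
state=C head=-1 tape=1[_]__110   (C,_)→(D,_,R)
state=D head=0 tape=1_[_]_110   (D,_)→(D,_,R)
state=D head=1 tape=1__[_]110   (D,_)→(D,_,R)
state=D head=2 tape=1___[1]10
The non-blank tape span at halt is 1___110.

1___110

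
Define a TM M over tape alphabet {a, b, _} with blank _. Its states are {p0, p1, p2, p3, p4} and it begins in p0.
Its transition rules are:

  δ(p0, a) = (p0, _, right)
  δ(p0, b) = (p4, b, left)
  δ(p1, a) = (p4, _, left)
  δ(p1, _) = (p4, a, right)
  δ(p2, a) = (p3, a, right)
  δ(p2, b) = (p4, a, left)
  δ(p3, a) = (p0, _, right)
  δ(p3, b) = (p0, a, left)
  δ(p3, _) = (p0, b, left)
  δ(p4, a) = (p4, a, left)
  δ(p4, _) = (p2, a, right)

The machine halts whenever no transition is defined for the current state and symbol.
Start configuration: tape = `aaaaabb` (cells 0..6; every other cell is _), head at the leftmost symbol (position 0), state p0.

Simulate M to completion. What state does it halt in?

p0 | [a]aaaabb_   read a → write _, move right, go to p0
p0 | _[a]aaabb_   read a → write _, move right, go to p0
p0 | __[a]aabb_   read a → write _, move right, go to p0
p0 | ___[a]abb_   read a → write _, move right, go to p0
p0 | ____[a]bb_   read a → write _, move right, go to p0
p0 | _____[b]b_   read b → write b, move left, go to p4
p4 | ____[_]bb_   read _ → write a, move right, go to p2
p2 | ____a[b]b_   read b → write a, move left, go to p4
p4 | ____[a]ab_   read a → write a, move left, go to p4
p4 | ___[_]aab_   read _ → write a, move right, go to p2
p2 | ___a[a]ab_   read a → write a, move right, go to p3
p3 | ___aa[a]b_   read a → write _, move right, go to p0
p0 | ___aa_[b]_   read b → write b, move left, go to p4
p4 | ___aa[_]b_   read _ → write a, move right, go to p2
p2 | ___aaa[b]_   read b → write a, move left, go to p4
p4 | ___aa[a]a_   read a → write a, move left, go to p4
p4 | ___a[a]aa_   read a → write a, move left, go to p4
p4 | ___[a]aaa_   read a → write a, move left, go to p4
p4 | __[_]aaaa_   read _ → write a, move right, go to p2
p2 | __a[a]aaa_   read a → write a, move right, go to p3
p3 | __aa[a]aa_   read a → write _, move right, go to p0
p0 | __aa_[a]a_   read a → write _, move right, go to p0
p0 | __aa__[a]_   read a → write _, move right, go to p0
p0 | __aa___[_]
No transition is defined for (p0, _); M halts in state p0.

p0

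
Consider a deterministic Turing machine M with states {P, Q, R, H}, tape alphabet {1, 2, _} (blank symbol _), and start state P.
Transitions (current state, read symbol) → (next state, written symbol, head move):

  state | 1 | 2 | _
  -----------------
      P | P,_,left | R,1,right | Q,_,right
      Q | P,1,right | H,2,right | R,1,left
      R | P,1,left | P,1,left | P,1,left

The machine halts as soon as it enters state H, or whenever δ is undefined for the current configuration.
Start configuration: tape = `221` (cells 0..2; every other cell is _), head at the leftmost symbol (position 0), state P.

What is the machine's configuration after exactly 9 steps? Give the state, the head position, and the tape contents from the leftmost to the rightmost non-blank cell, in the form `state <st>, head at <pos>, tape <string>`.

state P, head at -1, tape 1_11

state=P head=0 tape=__[2]21   (P,2)→(R,1,right)
state=R head=1 tape=__1[2]1   (R,2)→(P,1,left)
state=P head=0 tape=__[1]11   (P,1)→(P,_,left)
state=P head=-1 tape=_[_]_11   (P,_)→(Q,_,right)
state=Q head=0 tape=__[_]11   (Q,_)→(R,1,left)
state=R head=-1 tape=_[_]111   (R,_)→(P,1,left)
state=P head=-2 tape=[_]1111   (P,_)→(Q,_,right)
state=Q head=-1 tape=_[1]111   (Q,1)→(P,1,right)
state=P head=0 tape=_1[1]11   (P,1)→(P,_,left)
state=P head=-1 tape=_[1]_11
After 9 steps: state P, head at -1, tape 1_11.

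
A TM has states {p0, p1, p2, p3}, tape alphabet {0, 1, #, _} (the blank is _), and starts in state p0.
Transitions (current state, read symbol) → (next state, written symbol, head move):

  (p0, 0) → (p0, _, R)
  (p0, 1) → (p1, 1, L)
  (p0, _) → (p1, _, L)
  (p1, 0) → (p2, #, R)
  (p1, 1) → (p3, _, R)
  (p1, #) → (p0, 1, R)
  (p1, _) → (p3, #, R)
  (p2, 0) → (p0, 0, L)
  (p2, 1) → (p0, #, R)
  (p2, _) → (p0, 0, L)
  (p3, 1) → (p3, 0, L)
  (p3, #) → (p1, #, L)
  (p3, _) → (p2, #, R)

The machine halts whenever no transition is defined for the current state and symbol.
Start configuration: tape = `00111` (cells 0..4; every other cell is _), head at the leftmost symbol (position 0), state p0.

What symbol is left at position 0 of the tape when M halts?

1

p0 | [0]0111   read 0 → write _, move R, go to p0
p0 | _[0]111   read 0 → write _, move R, go to p0
p0 | __[1]11   read 1 → write 1, move L, go to p1
p1 | _[_]111   read _ → write #, move R, go to p3
p3 | _#[1]11   read 1 → write 0, move L, go to p3
p3 | _[#]011   read # → write #, move L, go to p1
p1 | [_]#011   read _ → write #, move R, go to p3
p3 | #[#]011   read # → write #, move L, go to p1
p1 | [#]#011   read # → write 1, move R, go to p0
p0 | 1[#]011
Cell 0 holds 1 when M halts.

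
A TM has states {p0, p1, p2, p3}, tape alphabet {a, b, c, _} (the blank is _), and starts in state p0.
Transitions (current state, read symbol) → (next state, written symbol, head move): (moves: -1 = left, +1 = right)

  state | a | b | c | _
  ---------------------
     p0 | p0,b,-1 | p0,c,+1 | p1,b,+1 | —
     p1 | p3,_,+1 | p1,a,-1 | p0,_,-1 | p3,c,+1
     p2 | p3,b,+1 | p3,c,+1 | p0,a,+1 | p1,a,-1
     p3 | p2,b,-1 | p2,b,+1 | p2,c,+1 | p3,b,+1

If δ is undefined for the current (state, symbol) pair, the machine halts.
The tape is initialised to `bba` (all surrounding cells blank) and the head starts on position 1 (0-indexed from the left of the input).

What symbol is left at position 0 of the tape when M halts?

a

p0 | ___b[b]a   read b → write c, move +1, go to p0
p0 | ___bc[a]   read a → write b, move -1, go to p0
p0 | ___b[c]b   read c → write b, move +1, go to p1
p1 | ___bb[b]   read b → write a, move -1, go to p1
p1 | ___b[b]a   read b → write a, move -1, go to p1
p1 | ___[b]aa   read b → write a, move -1, go to p1
p1 | __[_]aaa   read _ → write c, move +1, go to p3
p3 | __c[a]aa   read a → write b, move -1, go to p2
p2 | __[c]baa   read c → write a, move +1, go to p0
p0 | __a[b]aa   read b → write c, move +1, go to p0
p0 | __ac[a]a   read a → write b, move -1, go to p0
p0 | __a[c]ba   read c → write b, move +1, go to p1
p1 | __ab[b]a   read b → write a, move -1, go to p1
p1 | __a[b]aa   read b → write a, move -1, go to p1
p1 | __[a]aaa   read a → write _, move +1, go to p3
p3 | ___[a]aa   read a → write b, move -1, go to p2
p2 | __[_]baa   read _ → write a, move -1, go to p1
p1 | _[_]abaa   read _ → write c, move +1, go to p3
p3 | _c[a]baa   read a → write b, move -1, go to p2
p2 | _[c]bbaa   read c → write a, move +1, go to p0
p0 | _a[b]baa   read b → write c, move +1, go to p0
p0 | _ac[b]aa   read b → write c, move +1, go to p0
p0 | _acc[a]a   read a → write b, move -1, go to p0
p0 | _ac[c]ba   read c → write b, move +1, go to p1
p1 | _acb[b]a   read b → write a, move -1, go to p1
p1 | _ac[b]aa   read b → write a, move -1, go to p1
p1 | _a[c]aaa   read c → write _, move -1, go to p0
p0 | _[a]_aaa   read a → write b, move -1, go to p0
p0 | [_]b_aaa
Cell 0 holds a when M halts.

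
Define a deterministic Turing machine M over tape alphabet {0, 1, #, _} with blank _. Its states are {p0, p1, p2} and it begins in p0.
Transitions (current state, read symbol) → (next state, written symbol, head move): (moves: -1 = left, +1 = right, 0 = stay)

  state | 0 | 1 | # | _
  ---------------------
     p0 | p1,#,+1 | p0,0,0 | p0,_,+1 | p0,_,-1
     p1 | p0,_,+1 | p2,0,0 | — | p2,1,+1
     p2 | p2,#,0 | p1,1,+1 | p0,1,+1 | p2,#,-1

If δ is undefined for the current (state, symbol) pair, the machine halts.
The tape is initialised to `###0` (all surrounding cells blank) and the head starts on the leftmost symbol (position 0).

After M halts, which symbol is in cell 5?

state=p0 head=0 tape=[#]##0__   (p0,#)→(p0,_,+1)
state=p0 head=1 tape=_[#]#0__   (p0,#)→(p0,_,+1)
state=p0 head=2 tape=__[#]0__   (p0,#)→(p0,_,+1)
state=p0 head=3 tape=___[0]__   (p0,0)→(p1,#,+1)
state=p1 head=4 tape=___#[_]_   (p1,_)→(p2,1,+1)
state=p2 head=5 tape=___#1[_]   (p2,_)→(p2,#,-1)
state=p2 head=4 tape=___#[1]#   (p2,1)→(p1,1,+1)
state=p1 head=5 tape=___#1[#]
Cell 5 holds # when M halts.

#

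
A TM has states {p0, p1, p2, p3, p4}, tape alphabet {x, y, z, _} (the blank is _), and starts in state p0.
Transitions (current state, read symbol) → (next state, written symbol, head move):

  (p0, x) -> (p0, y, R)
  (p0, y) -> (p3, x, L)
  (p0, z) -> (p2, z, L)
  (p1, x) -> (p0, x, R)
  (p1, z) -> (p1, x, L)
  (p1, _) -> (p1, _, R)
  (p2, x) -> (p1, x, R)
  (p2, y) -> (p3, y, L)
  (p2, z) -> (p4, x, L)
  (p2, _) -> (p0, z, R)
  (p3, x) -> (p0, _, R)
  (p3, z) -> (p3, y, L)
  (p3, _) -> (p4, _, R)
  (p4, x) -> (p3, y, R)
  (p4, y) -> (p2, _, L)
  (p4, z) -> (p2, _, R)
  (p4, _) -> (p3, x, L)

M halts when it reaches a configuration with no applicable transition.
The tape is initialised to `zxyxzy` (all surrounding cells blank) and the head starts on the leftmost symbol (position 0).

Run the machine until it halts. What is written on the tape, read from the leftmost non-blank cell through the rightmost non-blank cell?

state=p0 head=0 tape=___[z]xyxzy   (p0,z)→(p2,z,L)
state=p2 head=-1 tape=__[_]zxyxzy   (p2,_)→(p0,z,R)
state=p0 head=0 tape=__z[z]xyxzy   (p0,z)→(p2,z,L)
state=p2 head=-1 tape=__[z]zxyxzy   (p2,z)→(p4,x,L)
state=p4 head=-2 tape=_[_]xzxyxzy   (p4,_)→(p3,x,L)
state=p3 head=-3 tape=[_]xxzxyxzy   (p3,_)→(p4,_,R)
state=p4 head=-2 tape=_[x]xzxyxzy   (p4,x)→(p3,y,R)
state=p3 head=-1 tape=_y[x]zxyxzy   (p3,x)→(p0,_,R)
state=p0 head=0 tape=_y_[z]xyxzy   (p0,z)→(p2,z,L)
state=p2 head=-1 tape=_y[_]zxyxzy   (p2,_)→(p0,z,R)
state=p0 head=0 tape=_yz[z]xyxzy   (p0,z)→(p2,z,L)
state=p2 head=-1 tape=_y[z]zxyxzy   (p2,z)→(p4,x,L)
state=p4 head=-2 tape=_[y]xzxyxzy   (p4,y)→(p2,_,L)
state=p2 head=-3 tape=[_]_xzxyxzy   (p2,_)→(p0,z,R)
state=p0 head=-2 tape=z[_]xzxyxzy
The non-blank tape span at halt is z_xzxyxzy.

z_xzxyxzy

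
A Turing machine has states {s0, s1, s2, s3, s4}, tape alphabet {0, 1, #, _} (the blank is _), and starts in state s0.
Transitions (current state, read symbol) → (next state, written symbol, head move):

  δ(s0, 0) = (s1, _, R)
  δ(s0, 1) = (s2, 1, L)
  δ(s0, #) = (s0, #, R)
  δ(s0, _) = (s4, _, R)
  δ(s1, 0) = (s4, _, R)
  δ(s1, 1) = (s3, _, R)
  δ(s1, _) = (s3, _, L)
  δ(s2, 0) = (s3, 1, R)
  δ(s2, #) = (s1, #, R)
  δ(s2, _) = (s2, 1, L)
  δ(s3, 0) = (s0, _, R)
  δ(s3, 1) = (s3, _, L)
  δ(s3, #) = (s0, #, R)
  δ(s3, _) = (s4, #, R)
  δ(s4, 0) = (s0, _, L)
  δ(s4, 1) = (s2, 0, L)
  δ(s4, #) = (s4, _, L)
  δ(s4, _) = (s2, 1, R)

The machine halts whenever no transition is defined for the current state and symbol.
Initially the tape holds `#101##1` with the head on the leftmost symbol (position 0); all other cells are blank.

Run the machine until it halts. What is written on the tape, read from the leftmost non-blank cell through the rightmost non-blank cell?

state=s0 head=0 tape=[#]101##1   (s0,#)→(s0,#,R)
state=s0 head=1 tape=#[1]01##1   (s0,1)→(s2,1,L)
state=s2 head=0 tape=[#]101##1   (s2,#)→(s1,#,R)
state=s1 head=1 tape=#[1]01##1   (s1,1)→(s3,_,R)
state=s3 head=2 tape=#_[0]1##1   (s3,0)→(s0,_,R)
state=s0 head=3 tape=#__[1]##1   (s0,1)→(s2,1,L)
state=s2 head=2 tape=#_[_]1##1   (s2,_)→(s2,1,L)
state=s2 head=1 tape=#[_]11##1   (s2,_)→(s2,1,L)
state=s2 head=0 tape=[#]111##1   (s2,#)→(s1,#,R)
state=s1 head=1 tape=#[1]11##1   (s1,1)→(s3,_,R)
state=s3 head=2 tape=#_[1]1##1   (s3,1)→(s3,_,L)
state=s3 head=1 tape=#[_]_1##1   (s3,_)→(s4,#,R)
state=s4 head=2 tape=##[_]1##1   (s4,_)→(s2,1,R)
state=s2 head=3 tape=##1[1]##1
The non-blank tape span at halt is ##11##1.

##11##1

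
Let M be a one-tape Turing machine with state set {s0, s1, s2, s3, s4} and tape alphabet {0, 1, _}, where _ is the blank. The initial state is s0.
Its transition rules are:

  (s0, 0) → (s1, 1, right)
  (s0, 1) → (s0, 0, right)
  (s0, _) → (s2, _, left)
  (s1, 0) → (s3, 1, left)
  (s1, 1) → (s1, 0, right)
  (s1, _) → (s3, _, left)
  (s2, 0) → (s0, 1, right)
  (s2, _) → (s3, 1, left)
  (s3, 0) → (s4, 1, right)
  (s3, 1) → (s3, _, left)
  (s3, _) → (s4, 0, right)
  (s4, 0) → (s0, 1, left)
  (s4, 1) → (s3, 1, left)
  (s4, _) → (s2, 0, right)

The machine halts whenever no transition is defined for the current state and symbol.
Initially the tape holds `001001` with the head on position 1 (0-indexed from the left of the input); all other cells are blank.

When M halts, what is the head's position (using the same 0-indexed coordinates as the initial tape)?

s0 | _0[0]1001   read 0 → write 1, move right, go to s1
s1 | _01[1]001   read 1 → write 0, move right, go to s1
s1 | _010[0]01   read 0 → write 1, move left, go to s3
s3 | _01[0]101   read 0 → write 1, move right, go to s4
s4 | _011[1]01   read 1 → write 1, move left, go to s3
s3 | _01[1]101   read 1 → write _, move left, go to s3
s3 | _0[1]_101   read 1 → write _, move left, go to s3
s3 | _[0]__101   read 0 → write 1, move right, go to s4
s4 | _1[_]_101   read _ → write 0, move right, go to s2
s2 | _10[_]101   read _ → write 1, move left, go to s3
s3 | _1[0]1101   read 0 → write 1, move right, go to s4
s4 | _11[1]101   read 1 → write 1, move left, go to s3
s3 | _1[1]1101   read 1 → write _, move left, go to s3
s3 | _[1]_1101   read 1 → write _, move left, go to s3
s3 | [_]__1101   read _ → write 0, move right, go to s4
s4 | 0[_]_1101   read _ → write 0, move right, go to s2
s2 | 00[_]1101   read _ → write 1, move left, go to s3
s3 | 0[0]11101   read 0 → write 1, move right, go to s4
s4 | 01[1]1101   read 1 → write 1, move left, go to s3
s3 | 0[1]11101   read 1 → write _, move left, go to s3
s3 | [0]_11101   read 0 → write 1, move right, go to s4
s4 | 1[_]11101   read _ → write 0, move right, go to s2
s2 | 10[1]1101
At halt the head is at cell 1.

1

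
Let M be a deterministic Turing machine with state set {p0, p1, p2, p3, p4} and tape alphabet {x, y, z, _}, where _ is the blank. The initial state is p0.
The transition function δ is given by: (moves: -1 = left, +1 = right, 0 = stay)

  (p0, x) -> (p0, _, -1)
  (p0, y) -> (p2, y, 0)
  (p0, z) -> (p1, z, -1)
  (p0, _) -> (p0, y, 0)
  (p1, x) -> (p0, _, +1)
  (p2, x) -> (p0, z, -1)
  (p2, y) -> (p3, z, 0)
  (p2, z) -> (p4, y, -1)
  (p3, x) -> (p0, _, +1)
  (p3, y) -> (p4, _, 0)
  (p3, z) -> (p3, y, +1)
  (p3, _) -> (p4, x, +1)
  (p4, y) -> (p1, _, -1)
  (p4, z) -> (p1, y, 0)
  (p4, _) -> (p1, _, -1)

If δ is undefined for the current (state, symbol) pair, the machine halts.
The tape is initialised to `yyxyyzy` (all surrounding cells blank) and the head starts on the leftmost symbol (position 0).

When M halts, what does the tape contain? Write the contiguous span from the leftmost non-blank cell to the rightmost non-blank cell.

y_xyyzy

p0 | [y]yxyyzy   read y → write y, move 0, go to p2
p2 | [y]yxyyzy   read y → write z, move 0, go to p3
p3 | [z]yxyyzy   read z → write y, move +1, go to p3
p3 | y[y]xyyzy   read y → write _, move 0, go to p4
p4 | y[_]xyyzy   read _ → write _, move -1, go to p1
p1 | [y]_xyyzy
The non-blank tape span at halt is y_xyyzy.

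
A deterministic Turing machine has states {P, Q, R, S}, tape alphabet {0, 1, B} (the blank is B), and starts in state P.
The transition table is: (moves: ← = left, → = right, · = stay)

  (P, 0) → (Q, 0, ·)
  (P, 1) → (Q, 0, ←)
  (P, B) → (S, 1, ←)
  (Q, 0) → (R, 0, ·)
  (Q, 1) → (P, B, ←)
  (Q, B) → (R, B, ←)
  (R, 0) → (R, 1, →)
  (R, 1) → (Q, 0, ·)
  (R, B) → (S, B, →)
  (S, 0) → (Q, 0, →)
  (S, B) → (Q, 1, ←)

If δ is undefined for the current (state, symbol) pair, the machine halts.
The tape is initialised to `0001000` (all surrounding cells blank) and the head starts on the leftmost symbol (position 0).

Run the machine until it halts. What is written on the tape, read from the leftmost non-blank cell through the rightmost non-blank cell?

P | [0]001000BB   read 0 → write 0, move ·, go to Q
Q | [0]001000BB   read 0 → write 0, move ·, go to R
R | [0]001000BB   read 0 → write 1, move →, go to R
R | 1[0]01000BB   read 0 → write 1, move →, go to R
R | 11[0]1000BB   read 0 → write 1, move →, go to R
R | 111[1]000BB   read 1 → write 0, move ·, go to Q
Q | 111[0]000BB   read 0 → write 0, move ·, go to R
R | 111[0]000BB   read 0 → write 1, move →, go to R
R | 1111[0]00BB   read 0 → write 1, move →, go to R
R | 11111[0]0BB   read 0 → write 1, move →, go to R
R | 111111[0]BB   read 0 → write 1, move →, go to R
R | 1111111[B]B   read B → write B, move →, go to S
S | 1111111B[B]   read B → write 1, move ←, go to Q
Q | 1111111[B]1   read B → write B, move ←, go to R
R | 111111[1]B1   read 1 → write 0, move ·, go to Q
Q | 111111[0]B1   read 0 → write 0, move ·, go to R
R | 111111[0]B1   read 0 → write 1, move →, go to R
R | 1111111[B]1   read B → write B, move →, go to S
S | 1111111B[1]
The non-blank tape span at halt is 1111111B1.

1111111B1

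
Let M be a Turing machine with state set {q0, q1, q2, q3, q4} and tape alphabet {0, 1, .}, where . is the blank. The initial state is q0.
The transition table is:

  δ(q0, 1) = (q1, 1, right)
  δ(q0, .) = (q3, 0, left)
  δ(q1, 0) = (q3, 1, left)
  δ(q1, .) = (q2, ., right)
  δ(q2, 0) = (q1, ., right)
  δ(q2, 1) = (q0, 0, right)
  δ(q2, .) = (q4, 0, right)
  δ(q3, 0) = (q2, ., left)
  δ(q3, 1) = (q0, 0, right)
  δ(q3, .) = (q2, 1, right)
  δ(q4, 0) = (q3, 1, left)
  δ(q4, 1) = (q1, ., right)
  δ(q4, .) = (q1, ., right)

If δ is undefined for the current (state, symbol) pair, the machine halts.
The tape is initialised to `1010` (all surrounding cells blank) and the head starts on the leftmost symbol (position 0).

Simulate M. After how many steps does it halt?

q0 | [1]010   read 1 → write 1, move right, go to q1
q1 | 1[0]10   read 0 → write 1, move left, go to q3
q3 | [1]110   read 1 → write 0, move right, go to q0
q0 | 0[1]10   read 1 → write 1, move right, go to q1
q1 | 01[1]0
M halts after 4 transitions.

4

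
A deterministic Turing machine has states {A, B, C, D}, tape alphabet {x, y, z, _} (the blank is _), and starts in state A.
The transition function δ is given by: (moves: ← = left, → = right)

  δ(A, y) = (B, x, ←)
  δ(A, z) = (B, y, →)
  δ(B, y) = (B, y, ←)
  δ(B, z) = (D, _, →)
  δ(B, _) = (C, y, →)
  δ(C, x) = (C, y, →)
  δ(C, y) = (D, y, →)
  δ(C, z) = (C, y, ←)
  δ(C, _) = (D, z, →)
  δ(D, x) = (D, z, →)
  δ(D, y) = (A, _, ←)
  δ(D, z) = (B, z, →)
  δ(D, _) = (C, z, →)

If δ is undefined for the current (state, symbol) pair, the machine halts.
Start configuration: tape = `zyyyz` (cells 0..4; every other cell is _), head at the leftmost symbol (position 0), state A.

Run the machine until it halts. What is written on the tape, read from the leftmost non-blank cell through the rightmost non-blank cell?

yy__yx

A | __[z]yyyz   read z → write y, move →, go to B
B | __y[y]yyz   read y → write y, move ←, go to B
B | __[y]yyyz   read y → write y, move ←, go to B
B | _[_]yyyyz   read _ → write y, move →, go to C
C | _y[y]yyyz   read y → write y, move →, go to D
D | _yy[y]yyz   read y → write _, move ←, go to A
A | _y[y]_yyz   read y → write x, move ←, go to B
B | _[y]x_yyz   read y → write y, move ←, go to B
B | [_]yx_yyz   read _ → write y, move →, go to C
C | y[y]x_yyz   read y → write y, move →, go to D
D | yy[x]_yyz   read x → write z, move →, go to D
D | yyz[_]yyz   read _ → write z, move →, go to C
C | yyzz[y]yz   read y → write y, move →, go to D
D | yyzzy[y]z   read y → write _, move ←, go to A
A | yyzz[y]_z   read y → write x, move ←, go to B
B | yyz[z]x_z   read z → write _, move →, go to D
D | yyz_[x]_z   read x → write z, move →, go to D
D | yyz_z[_]z   read _ → write z, move →, go to C
C | yyz_zz[z]   read z → write y, move ←, go to C
C | yyz_z[z]y   read z → write y, move ←, go to C
C | yyz_[z]yy   read z → write y, move ←, go to C
C | yyz[_]yyy   read _ → write z, move →, go to D
D | yyzz[y]yy   read y → write _, move ←, go to A
A | yyz[z]_yy   read z → write y, move →, go to B
B | yyzy[_]yy   read _ → write y, move →, go to C
C | yyzyy[y]y   read y → write y, move →, go to D
D | yyzyyy[y]   read y → write _, move ←, go to A
A | yyzyy[y]_   read y → write x, move ←, go to B
B | yyzy[y]x_   read y → write y, move ←, go to B
B | yyz[y]yx_   read y → write y, move ←, go to B
B | yy[z]yyx_   read z → write _, move →, go to D
D | yy_[y]yx_   read y → write _, move ←, go to A
A | yy[_]_yx_
The non-blank tape span at halt is yy__yx.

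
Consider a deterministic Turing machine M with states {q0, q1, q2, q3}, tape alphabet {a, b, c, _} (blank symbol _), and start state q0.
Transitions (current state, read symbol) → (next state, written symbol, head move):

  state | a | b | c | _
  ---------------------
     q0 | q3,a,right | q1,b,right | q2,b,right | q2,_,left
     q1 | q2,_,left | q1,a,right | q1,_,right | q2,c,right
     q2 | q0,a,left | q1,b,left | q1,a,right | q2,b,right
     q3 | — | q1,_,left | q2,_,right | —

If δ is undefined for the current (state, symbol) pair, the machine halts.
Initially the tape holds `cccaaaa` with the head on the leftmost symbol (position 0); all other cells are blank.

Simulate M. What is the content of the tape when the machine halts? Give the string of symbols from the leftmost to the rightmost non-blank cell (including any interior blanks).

state=q0 head=0 tape=[c]ccaaaa   (q0,c)→(q2,b,right)
state=q2 head=1 tape=b[c]caaaa   (q2,c)→(q1,a,right)
state=q1 head=2 tape=ba[c]aaaa   (q1,c)→(q1,_,right)
state=q1 head=3 tape=ba_[a]aaa   (q1,a)→(q2,_,left)
state=q2 head=2 tape=ba[_]_aaa   (q2,_)→(q2,b,right)
state=q2 head=3 tape=bab[_]aaa   (q2,_)→(q2,b,right)
state=q2 head=4 tape=babb[a]aa   (q2,a)→(q0,a,left)
state=q0 head=3 tape=bab[b]aaa   (q0,b)→(q1,b,right)
state=q1 head=4 tape=babb[a]aa   (q1,a)→(q2,_,left)
state=q2 head=3 tape=bab[b]_aa   (q2,b)→(q1,b,left)
state=q1 head=2 tape=ba[b]b_aa   (q1,b)→(q1,a,right)
state=q1 head=3 tape=baa[b]_aa   (q1,b)→(q1,a,right)
state=q1 head=4 tape=baaa[_]aa   (q1,_)→(q2,c,right)
state=q2 head=5 tape=baaac[a]a   (q2,a)→(q0,a,left)
state=q0 head=4 tape=baaa[c]aa   (q0,c)→(q2,b,right)
state=q2 head=5 tape=baaab[a]a   (q2,a)→(q0,a,left)
state=q0 head=4 tape=baaa[b]aa   (q0,b)→(q1,b,right)
state=q1 head=5 tape=baaab[a]a   (q1,a)→(q2,_,left)
state=q2 head=4 tape=baaa[b]_a   (q2,b)→(q1,b,left)
state=q1 head=3 tape=baa[a]b_a   (q1,a)→(q2,_,left)
state=q2 head=2 tape=ba[a]_b_a   (q2,a)→(q0,a,left)
state=q0 head=1 tape=b[a]a_b_a   (q0,a)→(q3,a,right)
state=q3 head=2 tape=ba[a]_b_a
The non-blank tape span at halt is baa_b_a.

baa_b_a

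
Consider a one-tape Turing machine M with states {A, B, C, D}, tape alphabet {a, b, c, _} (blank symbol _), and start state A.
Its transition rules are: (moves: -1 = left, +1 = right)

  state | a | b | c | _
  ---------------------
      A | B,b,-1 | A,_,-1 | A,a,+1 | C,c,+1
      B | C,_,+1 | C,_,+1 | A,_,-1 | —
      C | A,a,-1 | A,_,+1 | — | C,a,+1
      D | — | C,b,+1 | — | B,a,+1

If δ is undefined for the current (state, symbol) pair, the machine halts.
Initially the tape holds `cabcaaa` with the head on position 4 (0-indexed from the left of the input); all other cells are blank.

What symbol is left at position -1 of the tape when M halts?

A | _cabc[a]aa   read a → write b, move -1, go to B
B | _cab[c]baa   read c → write _, move -1, go to A
A | _ca[b]_baa   read b → write _, move -1, go to A
A | _c[a]__baa   read a → write b, move -1, go to B
B | _[c]b__baa   read c → write _, move -1, go to A
A | [_]_b__baa   read _ → write c, move +1, go to C
C | c[_]b__baa   read _ → write a, move +1, go to C
C | ca[b]__baa   read b → write _, move +1, go to A
A | ca_[_]_baa   read _ → write c, move +1, go to C
C | ca_c[_]baa   read _ → write a, move +1, go to C
C | ca_ca[b]aa   read b → write _, move +1, go to A
A | ca_ca_[a]a   read a → write b, move -1, go to B
B | ca_ca[_]ba
Cell -1 holds c when M halts.

c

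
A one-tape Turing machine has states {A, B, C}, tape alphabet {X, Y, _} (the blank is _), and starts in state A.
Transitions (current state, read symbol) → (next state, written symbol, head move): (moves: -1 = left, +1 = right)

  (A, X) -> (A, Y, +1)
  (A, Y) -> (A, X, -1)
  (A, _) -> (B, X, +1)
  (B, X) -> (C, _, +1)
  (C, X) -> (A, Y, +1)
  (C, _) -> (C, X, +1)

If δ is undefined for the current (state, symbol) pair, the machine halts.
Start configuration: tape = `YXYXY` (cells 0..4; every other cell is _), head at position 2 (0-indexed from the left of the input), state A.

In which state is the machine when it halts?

B

state=A head=2 tape=_YX[Y]XY__   (A,Y)→(A,X,-1)
state=A head=1 tape=_Y[X]XXY__   (A,X)→(A,Y,+1)
state=A head=2 tape=_YY[X]XY__   (A,X)→(A,Y,+1)
state=A head=3 tape=_YYY[X]Y__   (A,X)→(A,Y,+1)
state=A head=4 tape=_YYYY[Y]__   (A,Y)→(A,X,-1)
state=A head=3 tape=_YYY[Y]X__   (A,Y)→(A,X,-1)
state=A head=2 tape=_YY[Y]XX__   (A,Y)→(A,X,-1)
state=A head=1 tape=_Y[Y]XXX__   (A,Y)→(A,X,-1)
state=A head=0 tape=_[Y]XXXX__   (A,Y)→(A,X,-1)
state=A head=-1 tape=[_]XXXXX__   (A,_)→(B,X,+1)
state=B head=0 tape=X[X]XXXX__   (B,X)→(C,_,+1)
state=C head=1 tape=X_[X]XXX__   (C,X)→(A,Y,+1)
state=A head=2 tape=X_Y[X]XX__   (A,X)→(A,Y,+1)
state=A head=3 tape=X_YY[X]X__   (A,X)→(A,Y,+1)
state=A head=4 tape=X_YYY[X]__   (A,X)→(A,Y,+1)
state=A head=5 tape=X_YYYY[_]_   (A,_)→(B,X,+1)
state=B head=6 tape=X_YYYYX[_]
No transition is defined for (B, _); M halts in state B.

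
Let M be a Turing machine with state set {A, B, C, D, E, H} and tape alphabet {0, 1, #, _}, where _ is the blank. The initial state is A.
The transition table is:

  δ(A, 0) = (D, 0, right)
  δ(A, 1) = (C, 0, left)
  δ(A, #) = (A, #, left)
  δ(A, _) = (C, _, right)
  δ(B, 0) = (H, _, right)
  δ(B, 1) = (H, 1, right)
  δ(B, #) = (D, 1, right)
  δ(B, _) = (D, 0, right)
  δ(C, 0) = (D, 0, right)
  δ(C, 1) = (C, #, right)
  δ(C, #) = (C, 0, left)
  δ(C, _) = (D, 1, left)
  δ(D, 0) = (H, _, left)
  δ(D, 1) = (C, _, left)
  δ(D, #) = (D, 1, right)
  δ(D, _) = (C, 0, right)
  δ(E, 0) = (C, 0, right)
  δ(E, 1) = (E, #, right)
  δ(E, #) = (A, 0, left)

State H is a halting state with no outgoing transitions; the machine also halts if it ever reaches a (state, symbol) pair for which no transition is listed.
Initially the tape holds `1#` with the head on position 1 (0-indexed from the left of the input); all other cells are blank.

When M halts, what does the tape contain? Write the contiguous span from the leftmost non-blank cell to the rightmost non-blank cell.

0#01_1

state=A head=1 tape=__1[#]__   (A,#)→(A,#,left)
state=A head=0 tape=__[1]#__   (A,1)→(C,0,left)
state=C head=-1 tape=_[_]0#__   (C,_)→(D,1,left)
state=D head=-2 tape=[_]10#__   (D,_)→(C,0,right)
state=C head=-1 tape=0[1]0#__   (C,1)→(C,#,right)
state=C head=0 tape=0#[0]#__   (C,0)→(D,0,right)
state=D head=1 tape=0#0[#]__   (D,#)→(D,1,right)
state=D head=2 tape=0#01[_]_   (D,_)→(C,0,right)
state=C head=3 tape=0#010[_]   (C,_)→(D,1,left)
state=D head=2 tape=0#01[0]1   (D,0)→(H,_,left)
state=H head=1 tape=0#0[1]_1
The non-blank tape span at halt is 0#01_1.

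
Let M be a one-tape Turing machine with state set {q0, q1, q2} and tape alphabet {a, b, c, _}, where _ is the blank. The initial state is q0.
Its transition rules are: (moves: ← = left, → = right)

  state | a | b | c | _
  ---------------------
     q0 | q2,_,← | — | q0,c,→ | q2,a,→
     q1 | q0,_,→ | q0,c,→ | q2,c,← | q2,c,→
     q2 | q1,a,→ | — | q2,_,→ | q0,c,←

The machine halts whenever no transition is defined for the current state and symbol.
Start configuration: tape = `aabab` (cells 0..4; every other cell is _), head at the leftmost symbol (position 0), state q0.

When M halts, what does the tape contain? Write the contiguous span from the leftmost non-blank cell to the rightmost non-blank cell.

aa_aa_b

state=q0 head=0 tape=__[a]abab   (q0,a)→(q2,_,←)
state=q2 head=-1 tape=_[_]_abab   (q2,_)→(q0,c,←)
state=q0 head=-2 tape=[_]c_abab   (q0,_)→(q2,a,→)
state=q2 head=-1 tape=a[c]_abab   (q2,c)→(q2,_,→)
state=q2 head=0 tape=a_[_]abab   (q2,_)→(q0,c,←)
state=q0 head=-1 tape=a[_]cabab   (q0,_)→(q2,a,→)
state=q2 head=0 tape=aa[c]abab   (q2,c)→(q2,_,→)
state=q2 head=1 tape=aa_[a]bab   (q2,a)→(q1,a,→)
state=q1 head=2 tape=aa_a[b]ab   (q1,b)→(q0,c,→)
state=q0 head=3 tape=aa_ac[a]b   (q0,a)→(q2,_,←)
state=q2 head=2 tape=aa_a[c]_b   (q2,c)→(q2,_,→)
state=q2 head=3 tape=aa_a_[_]b   (q2,_)→(q0,c,←)
state=q0 head=2 tape=aa_a[_]cb   (q0,_)→(q2,a,→)
state=q2 head=3 tape=aa_aa[c]b   (q2,c)→(q2,_,→)
state=q2 head=4 tape=aa_aa_[b]
The non-blank tape span at halt is aa_aa_b.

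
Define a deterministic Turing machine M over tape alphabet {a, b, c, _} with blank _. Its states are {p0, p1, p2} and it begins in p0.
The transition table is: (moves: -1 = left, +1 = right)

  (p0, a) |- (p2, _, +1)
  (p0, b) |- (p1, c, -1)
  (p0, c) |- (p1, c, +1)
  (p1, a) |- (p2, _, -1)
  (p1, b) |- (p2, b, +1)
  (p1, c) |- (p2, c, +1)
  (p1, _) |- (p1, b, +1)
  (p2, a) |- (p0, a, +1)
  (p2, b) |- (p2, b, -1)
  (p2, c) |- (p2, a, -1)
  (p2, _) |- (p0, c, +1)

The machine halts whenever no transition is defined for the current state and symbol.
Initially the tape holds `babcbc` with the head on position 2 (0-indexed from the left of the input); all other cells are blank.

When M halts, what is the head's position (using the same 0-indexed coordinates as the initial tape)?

1

p0 | __ba[b]cbc   read b → write c, move -1, go to p1
p1 | __b[a]ccbc   read a → write _, move -1, go to p2
p2 | __[b]_ccbc   read b → write b, move -1, go to p2
p2 | _[_]b_ccbc   read _ → write c, move +1, go to p0
p0 | _c[b]_ccbc   read b → write c, move -1, go to p1
p1 | _[c]c_ccbc   read c → write c, move +1, go to p2
p2 | _c[c]_ccbc   read c → write a, move -1, go to p2
p2 | _[c]a_ccbc   read c → write a, move -1, go to p2
p2 | [_]aa_ccbc   read _ → write c, move +1, go to p0
p0 | c[a]a_ccbc   read a → write _, move +1, go to p2
p2 | c_[a]_ccbc   read a → write a, move +1, go to p0
p0 | c_a[_]ccbc
At halt the head is at cell 1.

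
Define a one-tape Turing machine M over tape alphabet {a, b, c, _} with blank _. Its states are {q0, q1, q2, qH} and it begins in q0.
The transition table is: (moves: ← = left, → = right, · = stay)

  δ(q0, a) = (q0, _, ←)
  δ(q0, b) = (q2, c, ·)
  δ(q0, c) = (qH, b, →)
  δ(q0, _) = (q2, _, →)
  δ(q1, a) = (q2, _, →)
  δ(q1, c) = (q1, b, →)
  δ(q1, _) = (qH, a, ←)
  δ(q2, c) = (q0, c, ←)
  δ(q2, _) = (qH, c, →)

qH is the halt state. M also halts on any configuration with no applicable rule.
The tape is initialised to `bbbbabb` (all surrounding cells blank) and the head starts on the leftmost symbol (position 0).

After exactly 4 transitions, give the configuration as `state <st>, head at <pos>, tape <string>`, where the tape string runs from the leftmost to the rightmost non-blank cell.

q0 | _[b]bbbabb   read b → write c, move ·, go to q2
q2 | _[c]bbbabb   read c → write c, move ←, go to q0
q0 | [_]cbbbabb   read _ → write _, move →, go to q2
q2 | _[c]bbbabb   read c → write c, move ←, go to q0
q0 | [_]cbbbabb
After 4 steps: state q0, head at -1, tape cbbbabb.

state q0, head at -1, tape cbbbabb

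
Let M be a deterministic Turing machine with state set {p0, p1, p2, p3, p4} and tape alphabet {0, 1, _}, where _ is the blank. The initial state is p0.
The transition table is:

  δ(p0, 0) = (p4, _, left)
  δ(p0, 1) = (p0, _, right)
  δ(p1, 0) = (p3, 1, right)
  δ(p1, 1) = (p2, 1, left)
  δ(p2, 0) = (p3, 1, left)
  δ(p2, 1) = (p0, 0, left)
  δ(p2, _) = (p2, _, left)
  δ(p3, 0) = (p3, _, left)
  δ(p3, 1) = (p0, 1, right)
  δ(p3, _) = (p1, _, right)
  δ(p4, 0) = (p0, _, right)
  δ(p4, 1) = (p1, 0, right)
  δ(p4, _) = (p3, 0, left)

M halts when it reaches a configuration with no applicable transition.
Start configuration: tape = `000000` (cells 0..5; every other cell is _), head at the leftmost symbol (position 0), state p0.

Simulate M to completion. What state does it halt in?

p0

state=p0 head=0 tape=__[0]00000   (p0,0)→(p4,_,left)
state=p4 head=-1 tape=_[_]_00000   (p4,_)→(p3,0,left)
state=p3 head=-2 tape=[_]0_00000   (p3,_)→(p1,_,right)
state=p1 head=-1 tape=_[0]_00000   (p1,0)→(p3,1,right)
state=p3 head=0 tape=_1[_]00000   (p3,_)→(p1,_,right)
state=p1 head=1 tape=_1_[0]0000   (p1,0)→(p3,1,right)
state=p3 head=2 tape=_1_1[0]000   (p3,0)→(p3,_,left)
state=p3 head=1 tape=_1_[1]_000   (p3,1)→(p0,1,right)
state=p0 head=2 tape=_1_1[_]000
No transition is defined for (p0, _); M halts in state p0.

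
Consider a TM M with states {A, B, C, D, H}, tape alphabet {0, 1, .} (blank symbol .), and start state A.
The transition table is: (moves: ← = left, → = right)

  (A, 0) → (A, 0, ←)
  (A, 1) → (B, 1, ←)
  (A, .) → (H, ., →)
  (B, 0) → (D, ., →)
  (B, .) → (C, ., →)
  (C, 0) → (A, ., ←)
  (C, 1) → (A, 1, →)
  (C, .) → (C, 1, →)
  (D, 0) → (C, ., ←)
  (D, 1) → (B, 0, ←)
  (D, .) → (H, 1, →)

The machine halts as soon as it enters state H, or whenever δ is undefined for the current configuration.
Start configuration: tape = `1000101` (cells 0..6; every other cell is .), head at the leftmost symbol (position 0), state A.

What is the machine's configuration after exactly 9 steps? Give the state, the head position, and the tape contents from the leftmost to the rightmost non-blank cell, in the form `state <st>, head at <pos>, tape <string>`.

state B, head at -1, tape 1000101

state=A head=0 tape=.[1]000101   (A,1)→(B,1,←)
state=B head=-1 tape=[.]1000101   (B,.)→(C,.,→)
state=C head=0 tape=.[1]000101   (C,1)→(A,1,→)
state=A head=1 tape=.1[0]00101   (A,0)→(A,0,←)
state=A head=0 tape=.[1]000101   (A,1)→(B,1,←)
state=B head=-1 tape=[.]1000101   (B,.)→(C,.,→)
state=C head=0 tape=.[1]000101   (C,1)→(A,1,→)
state=A head=1 tape=.1[0]00101   (A,0)→(A,0,←)
state=A head=0 tape=.[1]000101   (A,1)→(B,1,←)
state=B head=-1 tape=[.]1000101
After 9 steps: state B, head at -1, tape 1000101.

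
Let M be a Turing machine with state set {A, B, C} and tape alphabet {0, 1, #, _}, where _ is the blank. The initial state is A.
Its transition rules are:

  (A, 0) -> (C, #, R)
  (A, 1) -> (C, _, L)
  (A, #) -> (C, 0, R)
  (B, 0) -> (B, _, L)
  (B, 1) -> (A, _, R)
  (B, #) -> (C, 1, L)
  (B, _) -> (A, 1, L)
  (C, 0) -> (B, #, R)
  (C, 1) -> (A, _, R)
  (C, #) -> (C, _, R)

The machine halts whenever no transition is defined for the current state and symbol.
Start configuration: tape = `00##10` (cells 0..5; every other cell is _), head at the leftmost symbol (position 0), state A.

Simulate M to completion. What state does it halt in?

C

state=A head=0 tape=[0]0##10_   (A,0)→(C,#,R)
state=C head=1 tape=#[0]##10_   (C,0)→(B,#,R)
state=B head=2 tape=##[#]#10_   (B,#)→(C,1,L)
state=C head=1 tape=#[#]1#10_   (C,#)→(C,_,R)
state=C head=2 tape=#_[1]#10_   (C,1)→(A,_,R)
state=A head=3 tape=#__[#]10_   (A,#)→(C,0,R)
state=C head=4 tape=#__0[1]0_   (C,1)→(A,_,R)
state=A head=5 tape=#__0_[0]_   (A,0)→(C,#,R)
state=C head=6 tape=#__0_#[_]
No transition is defined for (C, _); M halts in state C.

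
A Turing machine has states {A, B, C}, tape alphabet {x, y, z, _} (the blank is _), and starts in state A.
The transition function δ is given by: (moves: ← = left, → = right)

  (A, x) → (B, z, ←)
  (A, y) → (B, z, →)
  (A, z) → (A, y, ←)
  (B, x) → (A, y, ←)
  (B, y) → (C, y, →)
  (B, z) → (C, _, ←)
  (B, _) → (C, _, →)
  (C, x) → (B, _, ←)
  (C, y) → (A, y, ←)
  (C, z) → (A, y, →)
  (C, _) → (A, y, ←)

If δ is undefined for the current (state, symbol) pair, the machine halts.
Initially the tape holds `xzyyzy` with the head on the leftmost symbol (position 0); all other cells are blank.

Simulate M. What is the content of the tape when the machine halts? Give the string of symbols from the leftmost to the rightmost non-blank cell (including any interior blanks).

state=A head=0 tape=_[x]zyyzy__   (A,x)→(B,z,←)
state=B head=-1 tape=[_]zzyyzy__   (B,_)→(C,_,→)
state=C head=0 tape=_[z]zyyzy__   (C,z)→(A,y,→)
state=A head=1 tape=_y[z]yyzy__   (A,z)→(A,y,←)
state=A head=0 tape=_[y]yyyzy__   (A,y)→(B,z,→)
state=B head=1 tape=_z[y]yyzy__   (B,y)→(C,y,→)
state=C head=2 tape=_zy[y]yzy__   (C,y)→(A,y,←)
state=A head=1 tape=_z[y]yyzy__   (A,y)→(B,z,→)
state=B head=2 tape=_zz[y]yzy__   (B,y)→(C,y,→)
state=C head=3 tape=_zzy[y]zy__   (C,y)→(A,y,←)
state=A head=2 tape=_zz[y]yzy__   (A,y)→(B,z,→)
state=B head=3 tape=_zzz[y]zy__   (B,y)→(C,y,→)
state=C head=4 tape=_zzzy[z]y__   (C,z)→(A,y,→)
state=A head=5 tape=_zzzyy[y]__   (A,y)→(B,z,→)
state=B head=6 tape=_zzzyyz[_]_   (B,_)→(C,_,→)
state=C head=7 tape=_zzzyyz_[_]   (C,_)→(A,y,←)
state=A head=6 tape=_zzzyyz[_]y
The non-blank tape span at halt is zzzyyz_y.

zzzyyz_y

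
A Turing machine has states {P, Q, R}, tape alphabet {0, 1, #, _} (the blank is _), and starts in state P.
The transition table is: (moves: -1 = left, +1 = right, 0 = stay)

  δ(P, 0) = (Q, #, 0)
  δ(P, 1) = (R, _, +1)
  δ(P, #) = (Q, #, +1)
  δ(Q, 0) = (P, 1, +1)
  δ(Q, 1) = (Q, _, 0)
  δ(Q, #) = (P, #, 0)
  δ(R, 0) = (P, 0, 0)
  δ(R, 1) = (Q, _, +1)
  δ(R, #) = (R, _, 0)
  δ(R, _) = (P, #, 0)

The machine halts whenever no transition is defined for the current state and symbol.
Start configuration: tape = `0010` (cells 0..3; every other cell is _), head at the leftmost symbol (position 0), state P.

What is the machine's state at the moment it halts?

state=P head=0 tape=[0]010_   (P,0)→(Q,#,0)
state=Q head=0 tape=[#]010_   (Q,#)→(P,#,0)
state=P head=0 tape=[#]010_   (P,#)→(Q,#,+1)
state=Q head=1 tape=#[0]10_   (Q,0)→(P,1,+1)
state=P head=2 tape=#1[1]0_   (P,1)→(R,_,+1)
state=R head=3 tape=#1_[0]_   (R,0)→(P,0,0)
state=P head=3 tape=#1_[0]_   (P,0)→(Q,#,0)
state=Q head=3 tape=#1_[#]_   (Q,#)→(P,#,0)
state=P head=3 tape=#1_[#]_   (P,#)→(Q,#,+1)
state=Q head=4 tape=#1_#[_]
No transition is defined for (Q, _); M halts in state Q.

Q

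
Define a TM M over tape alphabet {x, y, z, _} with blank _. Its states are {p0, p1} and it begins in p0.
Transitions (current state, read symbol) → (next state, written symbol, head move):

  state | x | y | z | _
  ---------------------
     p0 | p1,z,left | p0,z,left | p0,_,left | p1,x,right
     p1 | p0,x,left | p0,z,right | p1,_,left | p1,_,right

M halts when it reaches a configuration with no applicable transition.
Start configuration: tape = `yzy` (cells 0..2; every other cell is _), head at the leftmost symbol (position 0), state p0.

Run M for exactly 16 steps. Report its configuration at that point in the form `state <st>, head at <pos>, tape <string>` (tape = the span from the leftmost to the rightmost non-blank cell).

state=p0 head=0 tape=___[y]zy   (p0,y)→(p0,z,left)
state=p0 head=-1 tape=__[_]zzy   (p0,_)→(p1,x,right)
state=p1 head=0 tape=__x[z]zy   (p1,z)→(p1,_,left)
state=p1 head=-1 tape=__[x]_zy   (p1,x)→(p0,x,left)
state=p0 head=-2 tape=_[_]x_zy   (p0,_)→(p1,x,right)
state=p1 head=-1 tape=_x[x]_zy   (p1,x)→(p0,x,left)
state=p0 head=-2 tape=_[x]x_zy   (p0,x)→(p1,z,left)
state=p1 head=-3 tape=[_]zx_zy   (p1,_)→(p1,_,right)
state=p1 head=-2 tape=_[z]x_zy   (p1,z)→(p1,_,left)
state=p1 head=-3 tape=[_]_x_zy   (p1,_)→(p1,_,right)
state=p1 head=-2 tape=_[_]x_zy   (p1,_)→(p1,_,right)
state=p1 head=-1 tape=__[x]_zy   (p1,x)→(p0,x,left)
state=p0 head=-2 tape=_[_]x_zy   (p0,_)→(p1,x,right)
state=p1 head=-1 tape=_x[x]_zy   (p1,x)→(p0,x,left)
state=p0 head=-2 tape=_[x]x_zy   (p0,x)→(p1,z,left)
state=p1 head=-3 tape=[_]zx_zy   (p1,_)→(p1,_,right)
state=p1 head=-2 tape=_[z]x_zy
After 16 steps: state p1, head at -2, tape zx_zy.

state p1, head at -2, tape zx_zy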